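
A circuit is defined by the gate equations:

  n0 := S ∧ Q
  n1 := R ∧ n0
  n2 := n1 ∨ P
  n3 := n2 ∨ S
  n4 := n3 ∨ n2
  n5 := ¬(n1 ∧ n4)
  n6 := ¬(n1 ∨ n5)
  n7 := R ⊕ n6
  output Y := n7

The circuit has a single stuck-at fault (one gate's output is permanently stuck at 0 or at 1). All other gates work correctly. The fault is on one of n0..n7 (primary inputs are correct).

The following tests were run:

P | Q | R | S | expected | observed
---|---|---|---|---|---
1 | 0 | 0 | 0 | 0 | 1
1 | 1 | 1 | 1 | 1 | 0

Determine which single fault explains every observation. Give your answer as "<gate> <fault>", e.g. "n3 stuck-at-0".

n6 stuck-at-1

Fault-free values for test 1 (P=1, Q=0, R=0, S=0): n0=0, n1=0, n2=1, n3=1, n4=1, n5=1, n6=0, n7=0, giving Y=0. Observed 1.
Test 1: faults giving observed 1 are {n5 stuck-at-0, n6 stuck-at-1, n7 stuck-at-1}.
Test 2 (P=1, Q=1, R=1, S=1): fault-free n0=1, n1=1, n2=1, n3=1, n4=1, n5=0, n6=0, n7=1 → 1; observed 0. Eliminates n5 stuck-at-0, n7 stuck-at-1.
Only n6 stuck-at-1 is consistent with every test.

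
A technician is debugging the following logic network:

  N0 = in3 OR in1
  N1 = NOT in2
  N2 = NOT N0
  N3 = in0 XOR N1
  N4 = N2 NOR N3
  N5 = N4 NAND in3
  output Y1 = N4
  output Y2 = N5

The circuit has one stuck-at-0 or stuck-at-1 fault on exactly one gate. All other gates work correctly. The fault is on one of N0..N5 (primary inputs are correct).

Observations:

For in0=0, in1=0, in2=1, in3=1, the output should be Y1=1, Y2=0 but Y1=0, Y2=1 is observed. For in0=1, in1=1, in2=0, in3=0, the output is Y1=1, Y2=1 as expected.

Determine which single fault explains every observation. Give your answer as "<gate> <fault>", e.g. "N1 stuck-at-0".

Fault-free values for test 1 (in0=0, in1=0, in2=1, in3=1): N0=1, N1=0, N2=0, N3=0, N4=1, N5=0, giving Y1=1, Y2=0. Observed Y1=0, Y2=1.
Test 1: faults giving observed Y1=0, Y2=1 are {N0 stuck-at-0, N1 stuck-at-1, N2 stuck-at-1, N3 stuck-at-1, N4 stuck-at-0}.
Test 2 (in0=1, in1=1, in2=0, in3=0): fault-free N0=1, N1=1, N2=0, N3=0, N4=1, N5=1 → Y1=1, Y2=1; observed Y1=1, Y2=1. Eliminates N0 stuck-at-0, N2 stuck-at-1, N3 stuck-at-1, N4 stuck-at-0.
Only N1 stuck-at-1 is consistent with every test.

N1 stuck-at-1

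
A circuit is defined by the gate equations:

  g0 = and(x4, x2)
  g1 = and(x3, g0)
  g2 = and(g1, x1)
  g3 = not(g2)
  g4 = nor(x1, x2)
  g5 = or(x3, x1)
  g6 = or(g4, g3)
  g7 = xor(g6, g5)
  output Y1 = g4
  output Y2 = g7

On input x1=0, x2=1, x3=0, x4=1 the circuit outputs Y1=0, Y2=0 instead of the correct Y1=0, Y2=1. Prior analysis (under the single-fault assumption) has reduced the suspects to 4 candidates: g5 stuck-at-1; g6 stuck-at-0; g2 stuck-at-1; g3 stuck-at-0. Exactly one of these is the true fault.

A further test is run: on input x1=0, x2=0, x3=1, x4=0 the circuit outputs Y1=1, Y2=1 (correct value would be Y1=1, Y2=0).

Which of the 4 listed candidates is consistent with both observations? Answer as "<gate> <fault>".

g6 stuck-at-0

Evaluate each candidate on input x1=0, x2=0, x3=1, x4=0:
  g5 stuck-at-1: g0=0, g1=0, g2=0, g3=1, g4=1, g5=1 [stuck-at-1], g6=1, g7=0 → Y1=1, Y2=0 — eliminated
  g6 stuck-at-0: g0=0, g1=0, g2=0, g3=1, g4=1, g5=1, g6=0 [stuck-at-0], g7=1 → Y1=1, Y2=1 — matches
  g2 stuck-at-1: g0=0, g1=0, g2=1 [stuck-at-1], g3=0, g4=1, g5=1, g6=1, g7=0 → Y1=1, Y2=0 — eliminated
  g3 stuck-at-0: g0=0, g1=0, g2=0, g3=0 [stuck-at-0], g4=1, g5=1, g6=1, g7=0 → Y1=1, Y2=0 — eliminated
Only g6 stuck-at-0 reproduces the observed Y1=1, Y2=1.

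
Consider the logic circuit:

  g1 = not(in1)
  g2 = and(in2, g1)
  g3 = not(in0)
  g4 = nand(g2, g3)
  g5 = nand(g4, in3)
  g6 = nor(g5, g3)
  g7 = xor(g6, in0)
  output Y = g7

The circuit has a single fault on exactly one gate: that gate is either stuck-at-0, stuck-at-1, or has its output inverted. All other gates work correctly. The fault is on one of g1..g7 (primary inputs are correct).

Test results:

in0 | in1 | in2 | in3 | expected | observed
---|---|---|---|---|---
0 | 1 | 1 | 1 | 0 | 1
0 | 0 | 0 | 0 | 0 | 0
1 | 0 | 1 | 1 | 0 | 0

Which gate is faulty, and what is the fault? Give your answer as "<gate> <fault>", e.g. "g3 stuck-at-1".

Fault-free values for test 1 (in0=0, in1=1, in2=1, in3=1): g1=0, g2=0, g3=1, g4=1, g5=0, g6=0, g7=0, giving Y=0. Observed 1.
Test 1: faults giving observed 1 are {g3 stuck-at-0, g3 inverted output, g6 stuck-at-1, g6 inverted output, g7 stuck-at-1, g7 inverted output}.
Test 2 (in0=0, in1=0, in2=0, in3=0): fault-free g1=1, g2=0, g3=1, g4=1, g5=1, g6=0, g7=0 → 0; observed 0. Eliminates g6 stuck-at-1, g6 inverted output, g7 stuck-at-1, g7 inverted output.
Test 3 (in0=1, in1=0, in2=1, in3=1): fault-free g1=1, g2=1, g3=0, g4=1, g5=0, g6=1, g7=0 → 0; observed 0. Eliminates g3 inverted output.
Only g3 stuck-at-0 is consistent with every test.

g3 stuck-at-0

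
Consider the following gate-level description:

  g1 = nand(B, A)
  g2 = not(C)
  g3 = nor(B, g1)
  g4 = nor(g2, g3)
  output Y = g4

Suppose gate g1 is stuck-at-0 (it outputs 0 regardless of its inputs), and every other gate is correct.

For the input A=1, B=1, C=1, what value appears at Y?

Propagate with g1 forced: g1=0 [stuck-at-0], g2=0, g3=0, g4=1.
So Y = 1. (Same as the fault-free value — the fault is masked on this input.)

1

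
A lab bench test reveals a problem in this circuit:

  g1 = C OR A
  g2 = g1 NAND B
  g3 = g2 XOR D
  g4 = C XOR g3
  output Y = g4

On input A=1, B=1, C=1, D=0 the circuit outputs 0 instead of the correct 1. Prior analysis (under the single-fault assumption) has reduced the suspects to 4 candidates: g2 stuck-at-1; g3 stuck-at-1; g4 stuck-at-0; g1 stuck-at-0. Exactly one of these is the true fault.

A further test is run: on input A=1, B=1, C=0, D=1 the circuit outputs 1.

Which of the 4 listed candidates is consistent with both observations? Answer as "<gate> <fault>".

Evaluate each candidate on input A=1, B=1, C=0, D=1:
  g2 stuck-at-1: g1=1, g2=1 [stuck-at-1], g3=0, g4=0 → 0 — eliminated
  g3 stuck-at-1: g1=1, g2=0, g3=1 [stuck-at-1], g4=1 → 1 — matches
  g4 stuck-at-0: g1=1, g2=0, g3=1, g4=0 [stuck-at-0] → 0 — eliminated
  g1 stuck-at-0: g1=0 [stuck-at-0], g2=1, g3=0, g4=0 → 0 — eliminated
Only g3 stuck-at-1 reproduces the observed 1.

g3 stuck-at-1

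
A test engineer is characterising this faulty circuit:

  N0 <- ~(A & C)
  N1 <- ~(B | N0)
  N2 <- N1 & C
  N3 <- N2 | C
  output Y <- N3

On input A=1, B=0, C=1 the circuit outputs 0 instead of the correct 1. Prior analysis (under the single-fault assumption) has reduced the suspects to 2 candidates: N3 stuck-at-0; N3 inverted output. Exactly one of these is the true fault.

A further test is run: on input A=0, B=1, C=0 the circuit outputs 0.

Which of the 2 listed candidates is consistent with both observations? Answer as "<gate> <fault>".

N3 stuck-at-0

Evaluate each candidate on input A=0, B=1, C=0:
  N3 stuck-at-0: N0=1, N1=0, N2=0, N3=0 [stuck-at-0] → 0 — matches
  N3 inverted output: N0=1, N1=0, N2=0, N3=1 [inverted output] → 1 — eliminated
Only N3 stuck-at-0 reproduces the observed 0.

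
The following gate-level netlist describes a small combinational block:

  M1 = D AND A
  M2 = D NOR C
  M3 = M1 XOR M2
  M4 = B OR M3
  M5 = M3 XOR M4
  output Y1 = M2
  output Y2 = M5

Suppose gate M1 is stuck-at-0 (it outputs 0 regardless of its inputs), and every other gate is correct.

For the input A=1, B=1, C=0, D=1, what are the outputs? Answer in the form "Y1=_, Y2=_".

Propagate with M1 forced: M1=0 [stuck-at-0], M2=0, M3=0, M4=1, M5=1.
So the outputs are Y1=0, Y2=1. (Without the fault they would be Y1=0, Y2=0.)

Y1=0, Y2=1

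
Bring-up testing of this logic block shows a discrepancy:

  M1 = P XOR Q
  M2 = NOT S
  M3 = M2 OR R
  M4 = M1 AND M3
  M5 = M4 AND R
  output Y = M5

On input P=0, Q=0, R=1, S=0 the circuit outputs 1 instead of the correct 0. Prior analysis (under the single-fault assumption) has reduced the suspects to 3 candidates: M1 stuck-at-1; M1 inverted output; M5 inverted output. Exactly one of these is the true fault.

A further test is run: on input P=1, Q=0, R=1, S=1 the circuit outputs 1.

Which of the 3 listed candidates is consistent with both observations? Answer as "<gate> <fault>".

M1 stuck-at-1

Evaluate each candidate on input P=1, Q=0, R=1, S=1:
  M1 stuck-at-1: M1=1 [stuck-at-1], M2=0, M3=1, M4=1, M5=1 → 1 — matches
  M1 inverted output: M1=0 [inverted output], M2=0, M3=1, M4=0, M5=0 → 0 — eliminated
  M5 inverted output: M1=1, M2=0, M3=1, M4=1, M5=0 [inverted output] → 0 — eliminated
Only M1 stuck-at-1 reproduces the observed 1.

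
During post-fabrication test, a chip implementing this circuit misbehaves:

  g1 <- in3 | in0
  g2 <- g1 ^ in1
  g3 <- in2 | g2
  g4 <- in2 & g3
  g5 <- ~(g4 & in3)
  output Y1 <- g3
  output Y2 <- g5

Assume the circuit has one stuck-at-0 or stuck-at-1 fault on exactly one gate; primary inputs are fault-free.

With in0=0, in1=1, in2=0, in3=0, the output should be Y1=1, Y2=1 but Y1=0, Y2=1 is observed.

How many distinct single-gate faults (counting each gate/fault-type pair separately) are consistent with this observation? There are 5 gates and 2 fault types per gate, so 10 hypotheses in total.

Fault-free: g1=0, g2=1, g3=1, g4=0, g5=1 → Y1=1, Y2=1. Observed Y1=0, Y2=1.
  g1 stuck-at-0: output Y1=1, Y2=1 ✗
  g1 stuck-at-1: output Y1=0, Y2=1 ✓
  g2 stuck-at-0: output Y1=0, Y2=1 ✓
  g2 stuck-at-1: output Y1=1, Y2=1 ✗
  g3 stuck-at-0: output Y1=0, Y2=1 ✓
  g3 stuck-at-1: output Y1=1, Y2=1 ✗
  g4 stuck-at-0: output Y1=1, Y2=1 ✗
  g4 stuck-at-1: output Y1=1, Y2=1 ✗
  g5 stuck-at-0: output Y1=1, Y2=0 ✗
  g5 stuck-at-1: output Y1=1, Y2=1 ✗
Consistent faults: {g1 stuck-at-1, g2 stuck-at-0, g3 stuck-at-0} — 3 in all.

3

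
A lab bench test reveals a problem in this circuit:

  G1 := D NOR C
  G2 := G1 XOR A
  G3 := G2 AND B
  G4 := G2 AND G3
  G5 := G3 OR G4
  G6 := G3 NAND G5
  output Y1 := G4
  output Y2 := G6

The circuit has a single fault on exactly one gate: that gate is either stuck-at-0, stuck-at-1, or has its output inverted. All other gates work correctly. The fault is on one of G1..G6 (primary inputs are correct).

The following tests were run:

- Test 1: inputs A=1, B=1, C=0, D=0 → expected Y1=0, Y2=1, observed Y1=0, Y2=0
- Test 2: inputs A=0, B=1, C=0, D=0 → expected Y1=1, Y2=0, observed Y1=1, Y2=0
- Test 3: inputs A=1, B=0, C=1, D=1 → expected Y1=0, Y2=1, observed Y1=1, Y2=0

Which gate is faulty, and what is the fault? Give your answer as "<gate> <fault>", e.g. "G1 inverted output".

G3 stuck-at-1

Fault-free values for test 1 (A=1, B=1, C=0, D=0): G1=1, G2=0, G3=0, G4=0, G5=0, G6=1, giving Y1=0, Y2=1. Observed Y1=0, Y2=0.
Test 1: faults giving observed Y1=0, Y2=0 are {G3 stuck-at-1, G3 inverted output, G6 stuck-at-0, G6 inverted output}.
Test 2 (A=0, B=1, C=0, D=0): fault-free G1=1, G2=1, G3=1, G4=1, G5=1, G6=0 → Y1=1, Y2=0; observed Y1=1, Y2=0. Eliminates G3 inverted output, G6 inverted output.
Test 3 (A=1, B=0, C=1, D=1): fault-free G1=0, G2=1, G3=0, G4=0, G5=0, G6=1 → Y1=0, Y2=1; observed Y1=1, Y2=0. Eliminates G6 stuck-at-0.
Only G3 stuck-at-1 is consistent with every test.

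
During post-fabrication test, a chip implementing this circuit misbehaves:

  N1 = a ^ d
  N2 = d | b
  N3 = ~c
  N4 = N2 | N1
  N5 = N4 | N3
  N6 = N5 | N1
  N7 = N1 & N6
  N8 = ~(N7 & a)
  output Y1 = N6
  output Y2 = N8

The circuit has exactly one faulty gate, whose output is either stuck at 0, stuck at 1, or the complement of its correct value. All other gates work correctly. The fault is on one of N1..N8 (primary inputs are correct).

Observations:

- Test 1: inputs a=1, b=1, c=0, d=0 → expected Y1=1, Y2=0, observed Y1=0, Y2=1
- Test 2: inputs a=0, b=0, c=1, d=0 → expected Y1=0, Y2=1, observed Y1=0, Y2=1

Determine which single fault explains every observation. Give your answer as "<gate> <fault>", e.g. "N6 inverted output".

Fault-free values for test 1 (a=1, b=1, c=0, d=0): N1=1, N2=1, N3=1, N4=1, N5=1, N6=1, N7=1, N8=0, giving Y1=1, Y2=0. Observed Y1=0, Y2=1.
Test 1: faults giving observed Y1=0, Y2=1 are {N6 stuck-at-0, N6 inverted output}.
Test 2 (a=0, b=0, c=1, d=0): fault-free N1=0, N2=0, N3=0, N4=0, N5=0, N6=0, N7=0, N8=1 → Y1=0, Y2=1; observed Y1=0, Y2=1. Eliminates N6 inverted output.
Only N6 stuck-at-0 is consistent with every test.

N6 stuck-at-0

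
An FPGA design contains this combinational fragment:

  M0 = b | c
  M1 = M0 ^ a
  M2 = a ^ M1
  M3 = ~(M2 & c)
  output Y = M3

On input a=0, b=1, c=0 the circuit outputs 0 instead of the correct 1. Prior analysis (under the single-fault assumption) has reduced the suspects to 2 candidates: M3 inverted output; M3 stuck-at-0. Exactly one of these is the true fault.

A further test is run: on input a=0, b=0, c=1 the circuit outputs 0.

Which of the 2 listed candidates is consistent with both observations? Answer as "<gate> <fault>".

M3 stuck-at-0

Evaluate each candidate on input a=0, b=0, c=1:
  M3 inverted output: M0=1, M1=1, M2=1, M3=1 [inverted output] → 1 — eliminated
  M3 stuck-at-0: M0=1, M1=1, M2=1, M3=0 [stuck-at-0] → 0 — matches
Only M3 stuck-at-0 reproduces the observed 0.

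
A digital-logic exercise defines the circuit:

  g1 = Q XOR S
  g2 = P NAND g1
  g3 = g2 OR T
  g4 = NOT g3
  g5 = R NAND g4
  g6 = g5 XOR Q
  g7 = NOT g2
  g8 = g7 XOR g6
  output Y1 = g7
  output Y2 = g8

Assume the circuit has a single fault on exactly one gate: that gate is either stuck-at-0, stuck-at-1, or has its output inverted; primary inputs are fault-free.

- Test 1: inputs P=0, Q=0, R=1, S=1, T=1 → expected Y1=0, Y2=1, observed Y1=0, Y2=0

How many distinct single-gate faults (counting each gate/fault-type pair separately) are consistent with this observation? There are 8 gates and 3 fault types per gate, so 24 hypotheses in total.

Fault-free: g1=1, g2=1, g3=1, g4=0, g5=1, g6=1, g7=0, g8=1 → Y1=0, Y2=1. Observed Y1=0, Y2=0.
  g1: none of the 3 fault types match ✗
  g2: none of the 3 fault types match ✗
  g3: stuck-at-0, inverted output ✓; others ✗
  g4: stuck-at-1, inverted output ✓; others ✗
  g5: stuck-at-0, inverted output ✓; others ✗
  g6: stuck-at-0, inverted output ✓; others ✗
  g7: none of the 3 fault types match ✗
  g8: stuck-at-0, inverted output ✓; others ✗
Consistent faults: {g3 stuck-at-0, g3 inverted output, g4 stuck-at-1, g4 inverted output, g5 stuck-at-0, g5 inverted output, g6 stuck-at-0, g6 inverted output, g8 stuck-at-0, g8 inverted output} — 10 in all.

10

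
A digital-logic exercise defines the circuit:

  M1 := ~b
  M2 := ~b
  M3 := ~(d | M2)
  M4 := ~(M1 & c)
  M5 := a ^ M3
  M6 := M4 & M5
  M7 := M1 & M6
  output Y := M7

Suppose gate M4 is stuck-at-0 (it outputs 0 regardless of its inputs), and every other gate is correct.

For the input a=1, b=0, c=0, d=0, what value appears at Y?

0

Propagate with M4 forced: M1=1, M2=1, M3=0, M4=0 [stuck-at-0], M5=1, M6=0, M7=0.
So Y = 0. (Without the fault it would be 1.)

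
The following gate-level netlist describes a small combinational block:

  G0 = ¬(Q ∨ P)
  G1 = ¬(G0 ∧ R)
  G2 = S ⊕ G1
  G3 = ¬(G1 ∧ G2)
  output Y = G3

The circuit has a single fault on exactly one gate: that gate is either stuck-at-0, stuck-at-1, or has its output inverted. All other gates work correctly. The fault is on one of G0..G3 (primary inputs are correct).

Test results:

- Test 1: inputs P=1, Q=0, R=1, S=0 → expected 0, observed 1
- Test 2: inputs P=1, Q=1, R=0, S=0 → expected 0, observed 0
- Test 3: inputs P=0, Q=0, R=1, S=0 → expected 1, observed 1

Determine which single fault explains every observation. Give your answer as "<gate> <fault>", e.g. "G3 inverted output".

Fault-free values for test 1 (P=1, Q=0, R=1, S=0): G0=0, G1=1, G2=1, G3=0, giving Y=0. Observed 1.
Test 1: faults giving observed 1 are {G0 stuck-at-1, G0 inverted output, G1 stuck-at-0, G1 inverted output, G2 stuck-at-0, G2 inverted output, G3 stuck-at-1, G3 inverted output}.
Test 2 (P=1, Q=1, R=0, S=0): fault-free G0=0, G1=1, G2=1, G3=0 → 0; observed 0. Eliminates G1 stuck-at-0, G1 inverted output, G2 stuck-at-0, G2 inverted output, G3 stuck-at-1, G3 inverted output.
Test 3 (P=0, Q=0, R=1, S=0): fault-free G0=1, G1=0, G2=0, G3=1 → 1; observed 1. Eliminates G0 inverted output.
Only G0 stuck-at-1 is consistent with every test.

G0 stuck-at-1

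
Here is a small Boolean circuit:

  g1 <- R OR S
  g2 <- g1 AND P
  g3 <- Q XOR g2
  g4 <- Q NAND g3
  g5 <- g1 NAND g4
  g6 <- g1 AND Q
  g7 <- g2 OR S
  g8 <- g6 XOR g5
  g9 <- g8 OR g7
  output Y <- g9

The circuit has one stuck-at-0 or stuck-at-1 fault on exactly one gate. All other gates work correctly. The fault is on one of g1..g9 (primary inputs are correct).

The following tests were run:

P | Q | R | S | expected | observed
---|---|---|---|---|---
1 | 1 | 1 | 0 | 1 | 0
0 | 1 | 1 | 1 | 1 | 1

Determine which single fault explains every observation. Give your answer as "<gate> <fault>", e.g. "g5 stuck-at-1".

Fault-free values for test 1 (P=1, Q=1, R=1, S=0): g1=1, g2=1, g3=0, g4=1, g5=0, g6=1, g7=1, g8=1, g9=1, giving Y=1. Observed 0.
Test 1: faults giving observed 0 are {g2 stuck-at-0, g9 stuck-at-0}.
Test 2 (P=0, Q=1, R=1, S=1): fault-free g1=1, g2=0, g3=1, g4=0, g5=1, g6=1, g7=1, g8=0, g9=1 → 1; observed 1. Eliminates g9 stuck-at-0.
Only g2 stuck-at-0 is consistent with every test.

g2 stuck-at-0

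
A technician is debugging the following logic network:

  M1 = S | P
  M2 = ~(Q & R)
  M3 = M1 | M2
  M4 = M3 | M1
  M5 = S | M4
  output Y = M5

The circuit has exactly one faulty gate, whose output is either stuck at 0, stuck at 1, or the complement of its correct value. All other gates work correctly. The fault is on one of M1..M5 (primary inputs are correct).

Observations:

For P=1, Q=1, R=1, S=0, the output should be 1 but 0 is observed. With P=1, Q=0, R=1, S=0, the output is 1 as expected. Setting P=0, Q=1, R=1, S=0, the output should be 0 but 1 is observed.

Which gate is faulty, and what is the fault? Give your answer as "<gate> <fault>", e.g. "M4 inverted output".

Fault-free values for test 1 (P=1, Q=1, R=1, S=0): M1=1, M2=0, M3=1, M4=1, M5=1, giving Y=1. Observed 0.
Test 1: faults giving observed 0 are {M1 stuck-at-0, M1 inverted output, M4 stuck-at-0, M4 inverted output, M5 stuck-at-0, M5 inverted output}.
Test 2 (P=1, Q=0, R=1, S=0): fault-free M1=1, M2=1, M3=1, M4=1, M5=1 → 1; observed 1. Eliminates M4 stuck-at-0, M4 inverted output, M5 stuck-at-0, M5 inverted output.
Test 3 (P=0, Q=1, R=1, S=0): fault-free M1=0, M2=0, M3=0, M4=0, M5=0 → 0; observed 1. Eliminates M1 stuck-at-0.
Only M1 inverted output is consistent with every test.

M1 inverted output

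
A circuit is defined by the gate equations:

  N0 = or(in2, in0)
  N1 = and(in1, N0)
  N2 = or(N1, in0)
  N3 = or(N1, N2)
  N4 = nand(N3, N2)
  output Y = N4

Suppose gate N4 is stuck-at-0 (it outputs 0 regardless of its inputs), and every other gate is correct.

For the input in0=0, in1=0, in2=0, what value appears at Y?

0

Propagate with N4 forced: N0=0, N1=0, N2=0, N3=0, N4=0 [stuck-at-0].
So Y = 0. (Without the fault it would be 1.)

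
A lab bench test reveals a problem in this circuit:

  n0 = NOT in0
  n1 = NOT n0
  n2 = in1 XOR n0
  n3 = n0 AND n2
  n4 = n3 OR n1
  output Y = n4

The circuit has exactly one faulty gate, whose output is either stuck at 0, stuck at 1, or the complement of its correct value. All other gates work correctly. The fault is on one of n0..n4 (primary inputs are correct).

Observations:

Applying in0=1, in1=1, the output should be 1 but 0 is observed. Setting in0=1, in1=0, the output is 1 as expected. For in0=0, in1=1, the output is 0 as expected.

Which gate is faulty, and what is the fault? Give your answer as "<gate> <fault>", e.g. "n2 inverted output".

n0 stuck-at-1

Fault-free values for test 1 (in0=1, in1=1): n0=0, n1=1, n2=1, n3=0, n4=1, giving Y=1. Observed 0.
Test 1: faults giving observed 0 are {n0 stuck-at-1, n0 inverted output, n1 stuck-at-0, n1 inverted output, n4 stuck-at-0, n4 inverted output}.
Test 2 (in0=1, in1=0): fault-free n0=0, n1=1, n2=0, n3=0, n4=1 → 1; observed 1. Eliminates n1 stuck-at-0, n1 inverted output, n4 stuck-at-0, n4 inverted output.
Test 3 (in0=0, in1=1): fault-free n0=1, n1=0, n2=0, n3=0, n4=0 → 0; observed 0. Eliminates n0 inverted output.
Only n0 stuck-at-1 is consistent with every test.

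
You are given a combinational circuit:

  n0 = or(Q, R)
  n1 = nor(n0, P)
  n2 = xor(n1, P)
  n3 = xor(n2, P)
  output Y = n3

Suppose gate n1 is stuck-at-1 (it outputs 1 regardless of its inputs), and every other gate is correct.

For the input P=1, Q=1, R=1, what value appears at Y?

Propagate with n1 forced: n0=1, n1=1 [stuck-at-1], n2=0, n3=1.
So Y = 1. (Without the fault it would be 0.)

1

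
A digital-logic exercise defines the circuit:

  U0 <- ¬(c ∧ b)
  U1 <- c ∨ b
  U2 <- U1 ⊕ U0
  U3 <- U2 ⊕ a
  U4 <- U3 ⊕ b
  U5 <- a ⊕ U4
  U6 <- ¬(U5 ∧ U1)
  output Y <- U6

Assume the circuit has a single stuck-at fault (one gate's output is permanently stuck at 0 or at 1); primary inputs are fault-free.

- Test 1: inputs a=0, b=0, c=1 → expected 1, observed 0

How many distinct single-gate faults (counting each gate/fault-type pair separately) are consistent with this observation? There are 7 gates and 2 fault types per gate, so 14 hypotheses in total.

6

Fault-free: U0=1, U1=1, U2=0, U3=0, U4=0, U5=0, U6=1 → 1. Observed 0.
  U0 stuck-at-0: output 0 ✓
  U0 stuck-at-1: output 1 ✗
  U1 stuck-at-0: output 1 ✗
  U1 stuck-at-1: output 1 ✗
  U2 stuck-at-0: output 1 ✗
  U2 stuck-at-1: output 0 ✓
  U3 stuck-at-0: output 1 ✗
  U3 stuck-at-1: output 0 ✓
  U4 stuck-at-0: output 1 ✗
  U4 stuck-at-1: output 0 ✓
  U5 stuck-at-0: output 1 ✗
  U5 stuck-at-1: output 0 ✓
  U6 stuck-at-0: output 0 ✓
  U6 stuck-at-1: output 1 ✗
Consistent faults: {U0 stuck-at-0, U2 stuck-at-1, U3 stuck-at-1, U4 stuck-at-1, U5 stuck-at-1, U6 stuck-at-0} — 6 in all.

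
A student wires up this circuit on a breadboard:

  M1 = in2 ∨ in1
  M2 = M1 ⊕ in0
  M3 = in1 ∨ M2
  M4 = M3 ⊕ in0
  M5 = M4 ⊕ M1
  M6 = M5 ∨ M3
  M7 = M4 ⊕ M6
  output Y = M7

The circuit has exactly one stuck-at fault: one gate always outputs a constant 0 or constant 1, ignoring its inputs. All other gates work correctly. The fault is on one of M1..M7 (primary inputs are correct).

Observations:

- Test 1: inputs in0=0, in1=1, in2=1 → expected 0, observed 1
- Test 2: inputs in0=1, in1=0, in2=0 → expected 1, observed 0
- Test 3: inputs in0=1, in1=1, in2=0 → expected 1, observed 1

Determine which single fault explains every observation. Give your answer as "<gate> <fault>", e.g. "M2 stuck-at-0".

Fault-free values for test 1 (in0=0, in1=1, in2=1): M1=1, M2=1, M3=1, M4=1, M5=0, M6=1, M7=0, giving Y=0. Observed 1.
Test 1: faults giving observed 1 are {M3 stuck-at-0, M4 stuck-at-0, M6 stuck-at-0, M7 stuck-at-1}.
Test 2 (in0=1, in1=0, in2=0): fault-free M1=0, M2=1, M3=1, M4=0, M5=0, M6=1, M7=1 → 1; observed 0. Eliminates M4 stuck-at-0, M7 stuck-at-1.
Test 3 (in0=1, in1=1, in2=0): fault-free M1=1, M2=0, M3=1, M4=0, M5=1, M6=1, M7=1 → 1; observed 1. Eliminates M6 stuck-at-0.
Only M3 stuck-at-0 is consistent with every test.

M3 stuck-at-0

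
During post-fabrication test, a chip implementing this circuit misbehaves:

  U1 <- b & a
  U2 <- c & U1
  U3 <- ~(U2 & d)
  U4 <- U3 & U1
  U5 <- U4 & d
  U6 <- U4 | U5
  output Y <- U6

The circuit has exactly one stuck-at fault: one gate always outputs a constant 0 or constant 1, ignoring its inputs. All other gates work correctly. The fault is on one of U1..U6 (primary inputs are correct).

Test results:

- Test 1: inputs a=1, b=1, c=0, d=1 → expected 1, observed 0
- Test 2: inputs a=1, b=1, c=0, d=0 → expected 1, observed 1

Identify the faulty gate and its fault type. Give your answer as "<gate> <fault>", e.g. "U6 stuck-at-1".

Fault-free values for test 1 (a=1, b=1, c=0, d=1): U1=1, U2=0, U3=1, U4=1, U5=1, U6=1, giving Y=1. Observed 0.
Test 1: faults giving observed 0 are {U1 stuck-at-0, U2 stuck-at-1, U3 stuck-at-0, U4 stuck-at-0, U6 stuck-at-0}.
Test 2 (a=1, b=1, c=0, d=0): fault-free U1=1, U2=0, U3=1, U4=1, U5=0, U6=1 → 1; observed 1. Eliminates U1 stuck-at-0, U3 stuck-at-0, U4 stuck-at-0, U6 stuck-at-0.
Only U2 stuck-at-1 is consistent with every test.

U2 stuck-at-1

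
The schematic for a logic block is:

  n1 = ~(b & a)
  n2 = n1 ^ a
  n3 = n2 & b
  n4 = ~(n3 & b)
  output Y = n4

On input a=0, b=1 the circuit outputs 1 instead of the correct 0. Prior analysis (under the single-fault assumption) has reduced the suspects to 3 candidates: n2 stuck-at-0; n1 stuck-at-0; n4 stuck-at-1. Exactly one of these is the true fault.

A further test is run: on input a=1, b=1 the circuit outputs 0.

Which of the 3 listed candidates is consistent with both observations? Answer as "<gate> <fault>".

Evaluate each candidate on input a=1, b=1:
  n2 stuck-at-0: n1=0, n2=0 [stuck-at-0], n3=0, n4=1 → 1 — eliminated
  n1 stuck-at-0: n1=0 [stuck-at-0], n2=1, n3=1, n4=0 → 0 — matches
  n4 stuck-at-1: n1=0, n2=1, n3=1, n4=1 [stuck-at-1] → 1 — eliminated
Only n1 stuck-at-0 reproduces the observed 0.

n1 stuck-at-0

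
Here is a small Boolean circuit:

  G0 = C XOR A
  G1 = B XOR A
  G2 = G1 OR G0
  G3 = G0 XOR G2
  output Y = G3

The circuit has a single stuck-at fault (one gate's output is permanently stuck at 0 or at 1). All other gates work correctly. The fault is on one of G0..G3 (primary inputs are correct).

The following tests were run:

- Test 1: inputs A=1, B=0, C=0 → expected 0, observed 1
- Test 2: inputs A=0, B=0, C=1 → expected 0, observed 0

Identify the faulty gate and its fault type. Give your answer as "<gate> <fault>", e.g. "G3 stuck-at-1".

G0 stuck-at-0

Fault-free values for test 1 (A=1, B=0, C=0): G0=1, G1=1, G2=1, G3=0, giving Y=0. Observed 1.
Test 1: faults giving observed 1 are {G0 stuck-at-0, G2 stuck-at-0, G3 stuck-at-1}.
Test 2 (A=0, B=0, C=1): fault-free G0=1, G1=0, G2=1, G3=0 → 0; observed 0. Eliminates G2 stuck-at-0, G3 stuck-at-1.
Only G0 stuck-at-0 is consistent with every test.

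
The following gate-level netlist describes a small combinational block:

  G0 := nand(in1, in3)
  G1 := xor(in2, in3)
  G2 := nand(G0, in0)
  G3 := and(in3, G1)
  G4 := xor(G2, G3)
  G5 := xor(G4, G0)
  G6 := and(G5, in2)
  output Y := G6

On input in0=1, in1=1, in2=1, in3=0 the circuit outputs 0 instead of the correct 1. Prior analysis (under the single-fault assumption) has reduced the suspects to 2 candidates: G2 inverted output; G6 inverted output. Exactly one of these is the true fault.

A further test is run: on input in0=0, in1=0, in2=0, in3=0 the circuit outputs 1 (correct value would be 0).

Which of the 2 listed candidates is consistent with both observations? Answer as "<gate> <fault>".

Evaluate each candidate on input in0=0, in1=0, in2=0, in3=0:
  G2 inverted output: G0=1, G1=0, G2=0 [inverted output], G3=0, G4=0, G5=1, G6=0 → 0 — eliminated
  G6 inverted output: G0=1, G1=0, G2=1, G3=0, G4=1, G5=0, G6=1 [inverted output] → 1 — matches
Only G6 inverted output reproduces the observed 1.

G6 inverted output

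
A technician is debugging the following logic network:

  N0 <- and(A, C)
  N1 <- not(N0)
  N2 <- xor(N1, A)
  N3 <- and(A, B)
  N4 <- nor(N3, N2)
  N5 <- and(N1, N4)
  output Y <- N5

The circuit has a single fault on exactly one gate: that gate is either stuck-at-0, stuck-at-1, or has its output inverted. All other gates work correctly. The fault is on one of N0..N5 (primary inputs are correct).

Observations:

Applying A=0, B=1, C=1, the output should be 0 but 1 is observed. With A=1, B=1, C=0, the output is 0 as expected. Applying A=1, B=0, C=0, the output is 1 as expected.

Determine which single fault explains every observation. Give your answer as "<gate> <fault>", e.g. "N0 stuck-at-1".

N2 stuck-at-0

Fault-free values for test 1 (A=0, B=1, C=1): N0=0, N1=1, N2=1, N3=0, N4=0, N5=0, giving Y=0. Observed 1.
Test 1: faults giving observed 1 are {N2 stuck-at-0, N2 inverted output, N4 stuck-at-1, N4 inverted output, N5 stuck-at-1, N5 inverted output}.
Test 2 (A=1, B=1, C=0): fault-free N0=0, N1=1, N2=0, N3=1, N4=0, N5=0 → 0; observed 0. Eliminates N4 stuck-at-1, N4 inverted output, N5 stuck-at-1, N5 inverted output.
Test 3 (A=1, B=0, C=0): fault-free N0=0, N1=1, N2=0, N3=0, N4=1, N5=1 → 1; observed 1. Eliminates N2 inverted output.
Only N2 stuck-at-0 is consistent with every test.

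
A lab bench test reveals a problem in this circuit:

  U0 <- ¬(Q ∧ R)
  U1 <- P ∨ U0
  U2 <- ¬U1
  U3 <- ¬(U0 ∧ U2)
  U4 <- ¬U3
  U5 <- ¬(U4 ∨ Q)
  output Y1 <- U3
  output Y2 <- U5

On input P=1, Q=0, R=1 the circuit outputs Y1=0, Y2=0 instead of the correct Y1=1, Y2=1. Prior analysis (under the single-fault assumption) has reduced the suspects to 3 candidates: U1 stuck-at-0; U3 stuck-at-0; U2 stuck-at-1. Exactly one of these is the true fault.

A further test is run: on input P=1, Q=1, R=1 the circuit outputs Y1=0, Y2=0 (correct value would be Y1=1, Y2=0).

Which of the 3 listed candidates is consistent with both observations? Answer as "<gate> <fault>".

U3 stuck-at-0

Evaluate each candidate on input P=1, Q=1, R=1:
  U1 stuck-at-0: U0=0, U1=0 [stuck-at-0], U2=1, U3=1, U4=0, U5=0 → Y1=1, Y2=0 — eliminated
  U3 stuck-at-0: U0=0, U1=1, U2=0, U3=0 [stuck-at-0], U4=1, U5=0 → Y1=0, Y2=0 — matches
  U2 stuck-at-1: U0=0, U1=1, U2=1 [stuck-at-1], U3=1, U4=0, U5=0 → Y1=1, Y2=0 — eliminated
Only U3 stuck-at-0 reproduces the observed Y1=0, Y2=0.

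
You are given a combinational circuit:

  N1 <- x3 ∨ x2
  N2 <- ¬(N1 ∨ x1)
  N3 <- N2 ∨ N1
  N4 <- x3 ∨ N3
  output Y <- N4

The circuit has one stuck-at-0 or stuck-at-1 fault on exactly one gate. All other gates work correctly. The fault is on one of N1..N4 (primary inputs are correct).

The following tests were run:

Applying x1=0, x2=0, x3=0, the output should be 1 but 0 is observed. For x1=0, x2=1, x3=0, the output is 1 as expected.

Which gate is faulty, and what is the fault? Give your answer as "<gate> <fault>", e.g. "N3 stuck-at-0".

Fault-free values for test 1 (x1=0, x2=0, x3=0): N1=0, N2=1, N3=1, N4=1, giving Y=1. Observed 0.
Test 1: faults giving observed 0 are {N2 stuck-at-0, N3 stuck-at-0, N4 stuck-at-0}.
Test 2 (x1=0, x2=1, x3=0): fault-free N1=1, N2=0, N3=1, N4=1 → 1; observed 1. Eliminates N3 stuck-at-0, N4 stuck-at-0.
Only N2 stuck-at-0 is consistent with every test.

N2 stuck-at-0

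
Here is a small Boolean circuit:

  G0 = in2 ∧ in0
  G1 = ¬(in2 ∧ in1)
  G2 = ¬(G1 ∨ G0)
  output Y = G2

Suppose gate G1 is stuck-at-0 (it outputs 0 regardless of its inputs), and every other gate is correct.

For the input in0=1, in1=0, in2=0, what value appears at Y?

1

Propagate with G1 forced: G0=0, G1=0 [stuck-at-0], G2=1.
So Y = 1. (Without the fault it would be 0.)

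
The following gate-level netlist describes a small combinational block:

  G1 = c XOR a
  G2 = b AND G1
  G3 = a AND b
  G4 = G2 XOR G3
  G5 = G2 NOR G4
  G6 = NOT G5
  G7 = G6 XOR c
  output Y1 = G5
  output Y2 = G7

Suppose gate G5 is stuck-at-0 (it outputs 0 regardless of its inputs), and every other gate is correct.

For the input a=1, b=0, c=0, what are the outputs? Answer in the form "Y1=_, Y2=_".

Y1=0, Y2=1

Propagate with G5 forced: G1=1, G2=0, G3=0, G4=0, G5=0 [stuck-at-0], G6=1, G7=1.
So the outputs are Y1=0, Y2=1. (Without the fault they would be Y1=1, Y2=0.)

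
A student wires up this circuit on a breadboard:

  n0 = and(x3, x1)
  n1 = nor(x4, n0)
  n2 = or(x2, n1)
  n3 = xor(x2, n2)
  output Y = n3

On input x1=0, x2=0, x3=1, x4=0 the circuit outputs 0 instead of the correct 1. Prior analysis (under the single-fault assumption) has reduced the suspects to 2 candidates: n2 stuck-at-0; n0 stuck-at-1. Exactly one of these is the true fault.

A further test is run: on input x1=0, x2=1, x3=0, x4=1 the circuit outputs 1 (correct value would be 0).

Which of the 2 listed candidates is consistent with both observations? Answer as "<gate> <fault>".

Evaluate each candidate on input x1=0, x2=1, x3=0, x4=1:
  n2 stuck-at-0: n0=0, n1=0, n2=0 [stuck-at-0], n3=1 → 1 — matches
  n0 stuck-at-1: n0=1 [stuck-at-1], n1=0, n2=1, n3=0 → 0 — eliminated
Only n2 stuck-at-0 reproduces the observed 1.

n2 stuck-at-0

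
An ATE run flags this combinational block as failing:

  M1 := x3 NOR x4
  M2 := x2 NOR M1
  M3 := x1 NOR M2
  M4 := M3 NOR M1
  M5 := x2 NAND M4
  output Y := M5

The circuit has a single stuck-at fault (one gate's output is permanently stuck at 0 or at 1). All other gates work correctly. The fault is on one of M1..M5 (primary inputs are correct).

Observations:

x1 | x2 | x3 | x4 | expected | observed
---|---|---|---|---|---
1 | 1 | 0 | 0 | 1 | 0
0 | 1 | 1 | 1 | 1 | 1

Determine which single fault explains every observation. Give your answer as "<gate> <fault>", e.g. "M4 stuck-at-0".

Fault-free values for test 1 (x1=1, x2=1, x3=0, x4=0): M1=1, M2=0, M3=0, M4=0, M5=1, giving Y=1. Observed 0.
Test 1: faults giving observed 0 are {M1 stuck-at-0, M4 stuck-at-1, M5 stuck-at-0}.
Test 2 (x1=0, x2=1, x3=1, x4=1): fault-free M1=0, M2=0, M3=1, M4=0, M5=1 → 1; observed 1. Eliminates M4 stuck-at-1, M5 stuck-at-0.
Only M1 stuck-at-0 is consistent with every test.

M1 stuck-at-0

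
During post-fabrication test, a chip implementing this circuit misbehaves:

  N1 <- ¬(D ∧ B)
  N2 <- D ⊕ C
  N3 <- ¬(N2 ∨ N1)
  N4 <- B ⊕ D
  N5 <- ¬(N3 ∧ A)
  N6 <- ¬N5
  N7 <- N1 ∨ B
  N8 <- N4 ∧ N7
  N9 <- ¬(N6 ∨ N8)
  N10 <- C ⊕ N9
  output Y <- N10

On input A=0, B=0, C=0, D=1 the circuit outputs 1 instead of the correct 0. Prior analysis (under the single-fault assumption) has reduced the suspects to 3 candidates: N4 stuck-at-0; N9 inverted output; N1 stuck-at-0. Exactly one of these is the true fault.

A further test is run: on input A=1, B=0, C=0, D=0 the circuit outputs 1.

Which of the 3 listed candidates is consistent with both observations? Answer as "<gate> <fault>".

N4 stuck-at-0

Evaluate each candidate on input A=1, B=0, C=0, D=0:
  N4 stuck-at-0: N1=1, N2=0, N3=0, N4=0 [stuck-at-0], N5=1, N6=0, N7=1, N8=0, N9=1, N10=1 → 1 — matches
  N9 inverted output: N1=1, N2=0, N3=0, N4=0, N5=1, N6=0, N7=1, N8=0, N9=0 [inverted output], N10=0 → 0 — eliminated
  N1 stuck-at-0: N1=0 [stuck-at-0], N2=0, N3=1, N4=0, N5=0, N6=1, N7=0, N8=0, N9=0, N10=0 → 0 — eliminated
Only N4 stuck-at-0 reproduces the observed 1.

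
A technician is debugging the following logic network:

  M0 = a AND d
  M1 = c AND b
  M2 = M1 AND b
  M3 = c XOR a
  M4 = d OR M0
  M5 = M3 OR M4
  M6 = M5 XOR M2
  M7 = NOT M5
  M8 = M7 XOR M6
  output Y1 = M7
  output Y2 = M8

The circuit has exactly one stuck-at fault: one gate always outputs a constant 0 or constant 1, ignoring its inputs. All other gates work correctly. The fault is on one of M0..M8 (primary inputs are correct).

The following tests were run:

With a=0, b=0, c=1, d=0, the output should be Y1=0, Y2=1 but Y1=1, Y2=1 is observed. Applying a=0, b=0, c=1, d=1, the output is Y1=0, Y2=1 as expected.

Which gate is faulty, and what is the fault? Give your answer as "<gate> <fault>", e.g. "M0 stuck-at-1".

M3 stuck-at-0

Fault-free values for test 1 (a=0, b=0, c=1, d=0): M0=0, M1=0, M2=0, M3=1, M4=0, M5=1, M6=1, M7=0, M8=1, giving Y1=0, Y2=1. Observed Y1=1, Y2=1.
Test 1: faults giving observed Y1=1, Y2=1 are {M3 stuck-at-0, M5 stuck-at-0}.
Test 2 (a=0, b=0, c=1, d=1): fault-free M0=0, M1=0, M2=0, M3=1, M4=1, M5=1, M6=1, M7=0, M8=1 → Y1=0, Y2=1; observed Y1=0, Y2=1. Eliminates M5 stuck-at-0.
Only M3 stuck-at-0 is consistent with every test.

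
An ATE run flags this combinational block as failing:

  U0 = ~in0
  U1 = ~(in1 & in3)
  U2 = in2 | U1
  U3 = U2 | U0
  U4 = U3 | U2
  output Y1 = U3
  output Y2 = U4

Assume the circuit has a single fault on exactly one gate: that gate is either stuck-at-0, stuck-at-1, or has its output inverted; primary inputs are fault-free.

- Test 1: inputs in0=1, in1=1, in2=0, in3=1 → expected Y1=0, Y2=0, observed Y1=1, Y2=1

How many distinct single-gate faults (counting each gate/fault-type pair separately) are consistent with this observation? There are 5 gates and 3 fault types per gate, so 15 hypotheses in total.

8

Fault-free: U0=0, U1=0, U2=0, U3=0, U4=0 → Y1=0, Y2=0. Observed Y1=1, Y2=1.
  U0: stuck-at-1, inverted output ✓; others ✗
  U1: stuck-at-1, inverted output ✓; others ✗
  U2: stuck-at-1, inverted output ✓; others ✗
  U3: stuck-at-1, inverted output ✓; others ✗
  U4: none of the 3 fault types match ✗
Consistent faults: {U0 stuck-at-1, U0 inverted output, U1 stuck-at-1, U1 inverted output, U2 stuck-at-1, U2 inverted output, U3 stuck-at-1, U3 inverted output} — 8 in all.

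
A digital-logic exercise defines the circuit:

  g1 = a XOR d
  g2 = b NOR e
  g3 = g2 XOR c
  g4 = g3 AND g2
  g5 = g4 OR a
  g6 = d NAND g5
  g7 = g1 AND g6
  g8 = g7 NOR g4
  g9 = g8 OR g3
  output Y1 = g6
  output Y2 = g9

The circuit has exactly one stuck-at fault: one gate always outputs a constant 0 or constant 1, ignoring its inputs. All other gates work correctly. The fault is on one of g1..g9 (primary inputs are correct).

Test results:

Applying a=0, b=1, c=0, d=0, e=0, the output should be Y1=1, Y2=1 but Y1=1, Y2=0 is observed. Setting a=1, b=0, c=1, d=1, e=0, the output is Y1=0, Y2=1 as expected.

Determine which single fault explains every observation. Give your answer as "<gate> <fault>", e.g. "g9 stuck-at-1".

Fault-free values for test 1 (a=0, b=1, c=0, d=0, e=0): g1=0, g2=0, g3=0, g4=0, g5=0, g6=1, g7=0, g8=1, g9=1, giving Y1=1, Y2=1. Observed Y1=1, Y2=0.
Test 1: faults giving observed Y1=1, Y2=0 are {g1 stuck-at-1, g4 stuck-at-1, g7 stuck-at-1, g8 stuck-at-0, g9 stuck-at-0}.
Test 2 (a=1, b=0, c=1, d=1, e=0): fault-free g1=0, g2=1, g3=0, g4=0, g5=1, g6=0, g7=0, g8=1, g9=1 → Y1=0, Y2=1; observed Y1=0, Y2=1. Eliminates g4 stuck-at-1, g7 stuck-at-1, g8 stuck-at-0, g9 stuck-at-0.
Only g1 stuck-at-1 is consistent with every test.

g1 stuck-at-1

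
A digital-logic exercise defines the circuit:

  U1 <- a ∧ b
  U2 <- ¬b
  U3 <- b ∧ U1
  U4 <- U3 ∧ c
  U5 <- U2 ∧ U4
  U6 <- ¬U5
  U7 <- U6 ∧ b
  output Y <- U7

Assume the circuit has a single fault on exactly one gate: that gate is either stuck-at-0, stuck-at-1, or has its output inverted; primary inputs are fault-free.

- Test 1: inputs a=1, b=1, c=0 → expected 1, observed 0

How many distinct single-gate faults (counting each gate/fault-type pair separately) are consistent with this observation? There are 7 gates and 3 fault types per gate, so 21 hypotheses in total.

6

Fault-free: U1=1, U2=0, U3=1, U4=0, U5=0, U6=1, U7=1 → 1. Observed 0.
  U1: none of the 3 fault types match ✗
  U2: none of the 3 fault types match ✗
  U3: none of the 3 fault types match ✗
  U4: none of the 3 fault types match ✗
  U5: stuck-at-1, inverted output ✓; others ✗
  U6: stuck-at-0, inverted output ✓; others ✗
  U7: stuck-at-0, inverted output ✓; others ✗
Consistent faults: {U5 stuck-at-1, U5 inverted output, U6 stuck-at-0, U6 inverted output, U7 stuck-at-0, U7 inverted output} — 6 in all.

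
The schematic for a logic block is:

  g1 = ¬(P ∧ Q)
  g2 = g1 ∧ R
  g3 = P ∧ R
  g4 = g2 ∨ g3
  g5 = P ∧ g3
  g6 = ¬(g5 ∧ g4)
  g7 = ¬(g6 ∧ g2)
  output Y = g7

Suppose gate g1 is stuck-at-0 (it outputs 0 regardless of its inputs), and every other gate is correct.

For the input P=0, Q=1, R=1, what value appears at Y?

1

Propagate with g1 forced: g1=0 [stuck-at-0], g2=0, g3=0, g4=0, g5=0, g6=1, g7=1.
So Y = 1. (Without the fault it would be 0.)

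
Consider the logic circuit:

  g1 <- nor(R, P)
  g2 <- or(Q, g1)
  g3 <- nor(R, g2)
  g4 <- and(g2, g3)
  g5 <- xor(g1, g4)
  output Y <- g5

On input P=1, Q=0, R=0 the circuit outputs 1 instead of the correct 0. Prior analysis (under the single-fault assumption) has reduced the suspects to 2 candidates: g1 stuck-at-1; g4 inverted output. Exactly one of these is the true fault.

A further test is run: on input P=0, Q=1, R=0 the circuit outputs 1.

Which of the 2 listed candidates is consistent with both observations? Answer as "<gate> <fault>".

g1 stuck-at-1

Evaluate each candidate on input P=0, Q=1, R=0:
  g1 stuck-at-1: g1=1 [stuck-at-1], g2=1, g3=0, g4=0, g5=1 → 1 — matches
  g4 inverted output: g1=1, g2=1, g3=0, g4=1 [inverted output], g5=0 → 0 — eliminated
Only g1 stuck-at-1 reproduces the observed 1.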